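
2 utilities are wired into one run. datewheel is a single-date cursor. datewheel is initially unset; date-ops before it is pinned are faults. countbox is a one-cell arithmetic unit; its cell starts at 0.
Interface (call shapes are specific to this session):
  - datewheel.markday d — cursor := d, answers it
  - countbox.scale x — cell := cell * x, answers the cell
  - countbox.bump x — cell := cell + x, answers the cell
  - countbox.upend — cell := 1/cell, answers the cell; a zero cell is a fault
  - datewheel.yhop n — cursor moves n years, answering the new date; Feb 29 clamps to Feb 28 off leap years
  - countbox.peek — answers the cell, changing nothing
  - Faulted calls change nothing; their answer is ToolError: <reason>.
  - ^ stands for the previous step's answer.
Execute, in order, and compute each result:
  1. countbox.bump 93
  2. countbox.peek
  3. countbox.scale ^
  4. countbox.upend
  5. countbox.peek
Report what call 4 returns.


Answer: 1/8649

Derivation:
==> countbox.bump(x: 93)
<== 93
==> countbox.peek()
<== 93
==> countbox.scale(x: ^)
<== 8649
==> countbox.upend()
<== 1/8649
==> countbox.peek()
<== 1/8649


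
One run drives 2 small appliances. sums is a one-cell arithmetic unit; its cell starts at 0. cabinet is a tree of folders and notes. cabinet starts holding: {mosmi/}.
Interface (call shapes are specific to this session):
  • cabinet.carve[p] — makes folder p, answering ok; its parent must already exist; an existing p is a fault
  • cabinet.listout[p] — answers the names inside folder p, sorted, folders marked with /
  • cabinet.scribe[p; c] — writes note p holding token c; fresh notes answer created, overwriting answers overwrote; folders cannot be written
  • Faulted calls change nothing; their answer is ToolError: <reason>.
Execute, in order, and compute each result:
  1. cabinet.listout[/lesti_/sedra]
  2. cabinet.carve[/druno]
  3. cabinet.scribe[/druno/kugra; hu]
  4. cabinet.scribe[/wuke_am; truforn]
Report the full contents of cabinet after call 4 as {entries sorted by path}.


Answer: {druno/, druno/kugra=hu, mosmi/, wuke_am=truforn}

Derivation:
·→ listout(p='/lesti_/sedra')
·← ToolError: not found
·→ carve(p='/druno')
·← ok
·→ scribe(p='/druno/kugra', c='hu')
·← created
·→ scribe(p='/wuke_am', c='truforn')
·← created


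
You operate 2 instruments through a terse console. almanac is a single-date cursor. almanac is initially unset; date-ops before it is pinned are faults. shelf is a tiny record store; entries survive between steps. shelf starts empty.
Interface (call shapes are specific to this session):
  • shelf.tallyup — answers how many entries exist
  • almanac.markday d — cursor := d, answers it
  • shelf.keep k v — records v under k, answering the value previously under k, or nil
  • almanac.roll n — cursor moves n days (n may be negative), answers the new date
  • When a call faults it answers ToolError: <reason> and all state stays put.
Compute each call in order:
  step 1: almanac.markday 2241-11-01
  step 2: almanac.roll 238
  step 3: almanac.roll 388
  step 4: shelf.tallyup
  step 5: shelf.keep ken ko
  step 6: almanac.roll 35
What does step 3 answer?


Then almanac.markday(2241-11-01), giving 2241-11-01.
Invoking almanac.roll(238), giving 2242-06-27.
I call almanac.roll(388), → 2243-07-20.
Then shelf.tallyup(), and see 0.
Now I run shelf.keep(ken, ko), and get nil.
I run almanac.roll(35), → 2243-08-24.

Answer: 2243-07-20


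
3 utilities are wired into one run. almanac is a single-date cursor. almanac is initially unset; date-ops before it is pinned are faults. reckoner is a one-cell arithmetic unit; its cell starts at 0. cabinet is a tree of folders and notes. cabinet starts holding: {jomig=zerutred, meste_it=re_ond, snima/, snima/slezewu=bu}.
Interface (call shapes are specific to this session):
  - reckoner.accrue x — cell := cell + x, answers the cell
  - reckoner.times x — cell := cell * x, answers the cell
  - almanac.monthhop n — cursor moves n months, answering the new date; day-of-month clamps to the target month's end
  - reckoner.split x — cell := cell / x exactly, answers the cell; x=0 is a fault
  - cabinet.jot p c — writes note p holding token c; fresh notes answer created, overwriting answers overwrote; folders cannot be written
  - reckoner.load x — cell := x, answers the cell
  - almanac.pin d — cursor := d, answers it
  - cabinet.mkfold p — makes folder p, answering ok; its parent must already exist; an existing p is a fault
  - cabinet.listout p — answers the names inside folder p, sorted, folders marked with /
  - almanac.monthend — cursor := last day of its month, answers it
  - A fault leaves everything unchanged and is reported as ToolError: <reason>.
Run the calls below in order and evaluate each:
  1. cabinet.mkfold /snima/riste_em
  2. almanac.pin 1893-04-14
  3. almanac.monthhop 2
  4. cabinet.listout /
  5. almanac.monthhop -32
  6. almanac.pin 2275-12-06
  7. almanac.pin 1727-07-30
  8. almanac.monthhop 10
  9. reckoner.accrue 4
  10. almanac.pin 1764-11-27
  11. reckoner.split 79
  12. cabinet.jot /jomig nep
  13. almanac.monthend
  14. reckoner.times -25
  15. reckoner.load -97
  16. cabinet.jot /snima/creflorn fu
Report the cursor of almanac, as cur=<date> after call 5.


Answer: cur=1890-10-14

Derivation:
[in] cabinet.mkfold p: /snima/riste_em
[out] ok
[in] almanac.pin d: 1893-04-14
[out] 1893-04-14
[in] almanac.monthhop n: 2
[out] 1893-06-14
[in] cabinet.listout p: /
[out] [jomig, meste_it, snima/]
[in] almanac.monthhop n: -32
[out] 1890-10-14
[in] almanac.pin d: 2275-12-06
[out] 2275-12-06
[in] almanac.pin d: 1727-07-30
[out] 1727-07-30
[in] almanac.monthhop n: 10
[out] 1728-05-30
[in] reckoner.accrue x: 4
[out] 4
[in] almanac.pin d: 1764-11-27
[out] 1764-11-27
[in] reckoner.split x: 79
[out] 4/79
[in] cabinet.jot p: /jomig c: nep
[out] overwrote
[in] almanac.monthend
[out] 1764-11-30
[in] reckoner.times x: -25
[out] -100/79
[in] reckoner.load x: -97
[out] -97
[in] cabinet.jot p: /snima/creflorn c: fu
[out] created


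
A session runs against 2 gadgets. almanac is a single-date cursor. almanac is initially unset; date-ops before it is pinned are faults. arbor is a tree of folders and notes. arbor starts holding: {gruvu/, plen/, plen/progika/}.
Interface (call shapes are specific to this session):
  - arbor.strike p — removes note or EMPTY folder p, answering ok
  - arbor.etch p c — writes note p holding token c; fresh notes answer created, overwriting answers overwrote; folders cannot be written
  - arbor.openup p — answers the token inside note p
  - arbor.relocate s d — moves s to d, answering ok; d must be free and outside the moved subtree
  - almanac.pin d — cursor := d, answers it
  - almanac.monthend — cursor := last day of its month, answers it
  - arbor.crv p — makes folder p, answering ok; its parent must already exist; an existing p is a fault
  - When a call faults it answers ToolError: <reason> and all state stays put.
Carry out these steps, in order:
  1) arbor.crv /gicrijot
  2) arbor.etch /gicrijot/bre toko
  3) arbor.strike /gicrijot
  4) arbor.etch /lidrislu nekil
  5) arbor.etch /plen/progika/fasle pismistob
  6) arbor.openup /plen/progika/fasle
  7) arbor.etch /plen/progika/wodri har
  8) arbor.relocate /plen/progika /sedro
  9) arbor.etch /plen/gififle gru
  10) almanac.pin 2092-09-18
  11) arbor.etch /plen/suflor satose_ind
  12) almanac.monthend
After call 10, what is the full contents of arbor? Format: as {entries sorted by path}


Answer: {gicrijot/, gicrijot/bre=toko, gruvu/, lidrislu=nekil, plen/, plen/gififle=gru, sedro/, sedro/fasle=pismistob, sedro/wodri=har}

Derivation:
→ crv(p→/gicrijot)
← ok
→ etch(p→/gicrijot/bre, c→toko)
← created
→ strike(p→/gicrijot)
← ToolError: not empty
→ etch(p→/lidrislu, c→nekil)
← created
→ etch(p→/plen/progika/fasle, c→pismistob)
← created
→ openup(p→/plen/progika/fasle)
← pismistob
→ etch(p→/plen/progika/wodri, c→har)
← created
→ relocate(s→/plen/progika, d→/sedro)
← ok
→ etch(p→/plen/gififle, c→gru)
← created
→ pin(d→2092-09-18)
← 2092-09-18
→ etch(p→/plen/suflor, c→satose_ind)
← created
→ monthend()
← 2092-09-30


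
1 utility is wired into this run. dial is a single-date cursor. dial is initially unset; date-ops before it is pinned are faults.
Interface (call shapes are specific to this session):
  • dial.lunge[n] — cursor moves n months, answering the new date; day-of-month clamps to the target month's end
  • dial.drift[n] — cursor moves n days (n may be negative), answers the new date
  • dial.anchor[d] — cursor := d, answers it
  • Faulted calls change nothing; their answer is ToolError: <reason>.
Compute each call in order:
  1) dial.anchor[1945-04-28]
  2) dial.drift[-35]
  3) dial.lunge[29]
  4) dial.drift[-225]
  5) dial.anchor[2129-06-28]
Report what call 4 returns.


Answer: 1947-01-11

Derivation:
>> anchor(d→1945-04-28)
<< 1945-04-28
>> drift(n→-35)
<< 1945-03-24
>> lunge(n→29)
<< 1947-08-24
>> drift(n→-225)
<< 1947-01-11
>> anchor(d→2129-06-28)
<< 2129-06-28


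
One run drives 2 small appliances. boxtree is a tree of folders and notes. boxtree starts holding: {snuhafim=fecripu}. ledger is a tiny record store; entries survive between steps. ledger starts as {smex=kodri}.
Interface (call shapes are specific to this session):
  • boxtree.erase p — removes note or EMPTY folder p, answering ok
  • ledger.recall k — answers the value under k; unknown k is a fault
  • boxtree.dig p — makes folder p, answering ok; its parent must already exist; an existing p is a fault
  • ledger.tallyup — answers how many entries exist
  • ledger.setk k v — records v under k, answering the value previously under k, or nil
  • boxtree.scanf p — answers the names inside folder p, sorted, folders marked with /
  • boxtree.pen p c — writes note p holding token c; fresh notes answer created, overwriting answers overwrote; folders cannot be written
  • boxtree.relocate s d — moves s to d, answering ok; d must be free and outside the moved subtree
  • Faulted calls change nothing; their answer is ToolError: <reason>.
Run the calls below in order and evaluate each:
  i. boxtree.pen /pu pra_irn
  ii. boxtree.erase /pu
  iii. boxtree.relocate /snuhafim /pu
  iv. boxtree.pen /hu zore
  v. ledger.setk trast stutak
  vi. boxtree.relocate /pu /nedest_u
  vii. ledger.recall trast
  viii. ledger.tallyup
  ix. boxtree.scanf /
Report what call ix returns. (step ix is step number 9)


Answer: [hu, nedest_u]

Derivation:
>> boxtree.pen(p: /pu, c: pra_irn)
<< created
>> boxtree.erase(p: /pu)
<< ok
>> boxtree.relocate(s: /snuhafim, d: /pu)
<< ok
>> boxtree.pen(p: /hu, c: zore)
<< created
>> ledger.setk(k: trast, v: stutak)
<< nil
>> boxtree.relocate(s: /pu, d: /nedest_u)
<< ok
>> ledger.recall(k: trast)
<< stutak
>> ledger.tallyup()
<< 2
>> boxtree.scanf(p: /)
<< [hu, nedest_u]


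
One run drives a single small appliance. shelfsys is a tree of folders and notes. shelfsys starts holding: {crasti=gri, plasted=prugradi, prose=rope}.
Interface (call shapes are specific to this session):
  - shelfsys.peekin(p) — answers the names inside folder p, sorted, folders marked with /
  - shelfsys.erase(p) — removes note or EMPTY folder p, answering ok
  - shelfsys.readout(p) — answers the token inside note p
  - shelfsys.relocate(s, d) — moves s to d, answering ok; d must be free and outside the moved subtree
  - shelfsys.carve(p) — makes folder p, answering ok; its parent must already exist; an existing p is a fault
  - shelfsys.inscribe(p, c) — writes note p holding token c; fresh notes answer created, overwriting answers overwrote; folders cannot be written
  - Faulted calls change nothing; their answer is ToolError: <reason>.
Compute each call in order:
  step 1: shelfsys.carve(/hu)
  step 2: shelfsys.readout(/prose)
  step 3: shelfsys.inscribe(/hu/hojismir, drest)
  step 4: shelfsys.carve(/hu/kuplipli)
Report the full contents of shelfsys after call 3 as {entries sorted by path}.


Answer: {crasti=gri, hu/, hu/hojismir=drest, plasted=prugradi, prose=rope}

Derivation:
Calling shelfsys.carve(p=/hu), giving ok.
I invoke shelfsys.readout(p=/prose), — result: rope.
I use shelfsys.inscribe(p=/hu/hojismir, c=drest), and get created.
Then shelfsys.carve(p=/hu/kuplipli), and get ok.


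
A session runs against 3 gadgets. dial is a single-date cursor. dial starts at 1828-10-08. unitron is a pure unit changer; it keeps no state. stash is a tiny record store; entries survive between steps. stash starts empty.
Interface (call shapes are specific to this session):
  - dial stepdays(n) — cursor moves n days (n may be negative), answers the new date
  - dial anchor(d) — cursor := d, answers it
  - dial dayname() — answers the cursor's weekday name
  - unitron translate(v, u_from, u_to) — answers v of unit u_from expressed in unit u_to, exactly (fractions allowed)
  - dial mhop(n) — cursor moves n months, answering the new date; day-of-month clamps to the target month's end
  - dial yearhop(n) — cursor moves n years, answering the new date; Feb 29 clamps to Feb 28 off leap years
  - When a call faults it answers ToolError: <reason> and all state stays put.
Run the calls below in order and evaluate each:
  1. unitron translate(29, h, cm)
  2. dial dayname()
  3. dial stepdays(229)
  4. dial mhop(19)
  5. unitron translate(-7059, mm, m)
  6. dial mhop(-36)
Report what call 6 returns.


Answer: 1827-12-25

Derivation:
Step: unitron translate[v→29; u_from→h; u_to→cm]
Result: ToolError: incompatible units
Step: dial dayname[]
Result: Wednesday
Step: dial stepdays[n→229]
Result: 1829-05-25
Step: dial mhop[n→19]
Result: 1830-12-25
Step: unitron translate[v→-7059; u_from→mm; u_to→m]
Result: -7059/1000
Step: dial mhop[n→-36]
Result: 1827-12-25


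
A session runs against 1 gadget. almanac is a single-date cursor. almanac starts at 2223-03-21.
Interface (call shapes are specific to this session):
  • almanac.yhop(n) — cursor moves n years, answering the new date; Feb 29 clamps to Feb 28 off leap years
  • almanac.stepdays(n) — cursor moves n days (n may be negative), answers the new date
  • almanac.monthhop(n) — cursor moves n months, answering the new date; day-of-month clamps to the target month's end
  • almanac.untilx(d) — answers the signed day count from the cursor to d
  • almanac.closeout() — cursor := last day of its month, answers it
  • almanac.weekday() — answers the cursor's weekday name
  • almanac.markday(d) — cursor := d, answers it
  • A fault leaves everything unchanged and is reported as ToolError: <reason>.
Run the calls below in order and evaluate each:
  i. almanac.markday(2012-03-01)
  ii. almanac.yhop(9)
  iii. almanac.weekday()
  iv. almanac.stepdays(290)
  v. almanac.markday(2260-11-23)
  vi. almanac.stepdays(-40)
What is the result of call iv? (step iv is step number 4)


Answer: 2021-12-16

Derivation:
CALL almanac.markday[d=2012-03-01]
RET  2012-03-01
CALL almanac.yhop[n=9]
RET  2021-03-01
CALL almanac.weekday[]
RET  Monday
CALL almanac.stepdays[n=290]
RET  2021-12-16
CALL almanac.markday[d=2260-11-23]
RET  2260-11-23
CALL almanac.stepdays[n=-40]
RET  2260-10-14


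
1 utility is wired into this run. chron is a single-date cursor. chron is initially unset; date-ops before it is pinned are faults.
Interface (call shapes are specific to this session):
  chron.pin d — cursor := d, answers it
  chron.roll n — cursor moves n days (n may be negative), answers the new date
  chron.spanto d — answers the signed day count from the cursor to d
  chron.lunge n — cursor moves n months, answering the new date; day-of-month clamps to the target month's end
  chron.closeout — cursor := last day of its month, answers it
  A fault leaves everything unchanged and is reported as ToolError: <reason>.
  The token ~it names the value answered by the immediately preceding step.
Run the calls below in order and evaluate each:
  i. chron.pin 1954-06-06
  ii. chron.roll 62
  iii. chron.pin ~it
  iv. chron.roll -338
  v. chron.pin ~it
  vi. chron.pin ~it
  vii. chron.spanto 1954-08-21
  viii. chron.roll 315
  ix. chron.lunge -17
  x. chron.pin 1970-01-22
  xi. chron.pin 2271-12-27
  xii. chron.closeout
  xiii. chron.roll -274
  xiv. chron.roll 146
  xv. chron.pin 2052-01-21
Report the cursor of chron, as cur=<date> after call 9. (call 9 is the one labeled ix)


Answer: cur=1953-02-15

Derivation:
// chron.pin(d→1954-06-06) ~> 1954-06-06
// chron.roll(n→62) ~> 1954-08-07
// chron.pin(d→~it) ~> 1954-08-07
// chron.roll(n→-338) ~> 1953-09-03
// chron.pin(d→~it) ~> 1953-09-03
// chron.pin(d→~it) ~> 1953-09-03
// chron.spanto(d→1954-08-21) ~> 352
// chron.roll(n→315) ~> 1954-07-15
// chron.lunge(n→-17) ~> 1953-02-15
// chron.pin(d→1970-01-22) ~> 1970-01-22
// chron.pin(d→2271-12-27) ~> 2271-12-27
// chron.closeout() ~> 2271-12-31
// chron.roll(n→-274) ~> 2271-04-01
// chron.roll(n→146) ~> 2271-08-25
// chron.pin(d→2052-01-21) ~> 2052-01-21


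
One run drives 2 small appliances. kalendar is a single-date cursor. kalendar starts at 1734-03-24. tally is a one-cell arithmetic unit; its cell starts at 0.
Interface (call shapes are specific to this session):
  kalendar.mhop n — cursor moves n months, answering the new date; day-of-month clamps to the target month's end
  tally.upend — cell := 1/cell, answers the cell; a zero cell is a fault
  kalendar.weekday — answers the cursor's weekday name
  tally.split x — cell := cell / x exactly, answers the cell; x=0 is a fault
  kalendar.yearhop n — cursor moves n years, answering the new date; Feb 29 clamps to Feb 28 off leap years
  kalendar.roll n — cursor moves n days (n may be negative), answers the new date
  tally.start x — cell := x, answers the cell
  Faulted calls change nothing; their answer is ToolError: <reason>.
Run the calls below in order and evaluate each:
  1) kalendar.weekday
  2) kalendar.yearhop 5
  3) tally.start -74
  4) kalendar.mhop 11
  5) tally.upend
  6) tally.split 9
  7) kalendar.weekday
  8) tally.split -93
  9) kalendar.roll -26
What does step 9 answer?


! 1. kalendar.weekday() ~> Wednesday
! 2. kalendar.yearhop(n→5) ~> 1739-03-24
! 3. tally.start(x→-74) ~> -74
! 4. kalendar.mhop(n→11) ~> 1740-02-24
! 5. tally.upend() ~> -1/74
! 6. tally.split(x→9) ~> -1/666
! 7. kalendar.weekday() ~> Wednesday
! 8. tally.split(x→-93) ~> 1/61938
! 9. kalendar.roll(n→-26) ~> 1740-01-29

Answer: 1740-01-29


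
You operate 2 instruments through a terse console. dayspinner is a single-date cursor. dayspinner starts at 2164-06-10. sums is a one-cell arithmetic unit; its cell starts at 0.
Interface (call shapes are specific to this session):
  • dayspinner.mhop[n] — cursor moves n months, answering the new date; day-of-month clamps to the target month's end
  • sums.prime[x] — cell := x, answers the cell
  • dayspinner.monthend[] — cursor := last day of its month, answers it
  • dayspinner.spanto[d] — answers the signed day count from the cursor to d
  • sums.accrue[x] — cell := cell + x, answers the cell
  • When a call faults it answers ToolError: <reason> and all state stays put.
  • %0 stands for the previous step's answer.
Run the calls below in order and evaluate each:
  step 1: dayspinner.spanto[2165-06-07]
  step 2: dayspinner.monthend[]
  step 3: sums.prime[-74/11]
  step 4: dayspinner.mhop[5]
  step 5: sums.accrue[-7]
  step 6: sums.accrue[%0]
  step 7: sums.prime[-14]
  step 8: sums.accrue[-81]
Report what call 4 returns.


·→ dayspinner.spanto(d→2165-06-07)
·← 362
·→ dayspinner.monthend()
·← 2164-06-30
·→ sums.prime(x→-74/11)
·← -74/11
·→ dayspinner.mhop(n→5)
·← 2164-11-30
·→ sums.accrue(x→-7)
·← -151/11
·→ sums.accrue(x→%0)
·← -302/11
·→ sums.prime(x→-14)
·← -14
·→ sums.accrue(x→-81)
·← -95

Answer: 2164-11-30


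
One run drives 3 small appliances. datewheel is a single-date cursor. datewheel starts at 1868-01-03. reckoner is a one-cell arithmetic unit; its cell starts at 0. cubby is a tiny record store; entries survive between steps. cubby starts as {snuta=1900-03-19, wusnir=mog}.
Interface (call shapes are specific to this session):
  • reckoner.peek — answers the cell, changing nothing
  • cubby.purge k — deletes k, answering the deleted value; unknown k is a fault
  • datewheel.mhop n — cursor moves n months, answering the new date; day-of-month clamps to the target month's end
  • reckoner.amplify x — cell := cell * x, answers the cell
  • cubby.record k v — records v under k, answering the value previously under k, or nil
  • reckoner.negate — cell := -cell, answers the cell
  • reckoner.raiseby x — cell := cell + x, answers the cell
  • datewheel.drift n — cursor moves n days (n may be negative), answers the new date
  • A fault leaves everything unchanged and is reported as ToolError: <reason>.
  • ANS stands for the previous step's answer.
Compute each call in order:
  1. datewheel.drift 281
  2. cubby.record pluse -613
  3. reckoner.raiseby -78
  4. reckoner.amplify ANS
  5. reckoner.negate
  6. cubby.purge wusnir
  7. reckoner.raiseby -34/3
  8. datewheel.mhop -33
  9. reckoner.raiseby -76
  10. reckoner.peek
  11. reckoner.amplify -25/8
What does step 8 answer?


Answer: 1866-01-10

Derivation:
Calling datewheel.drift passing 281, — result: 1868-10-10.
Then cubby.record passing pluse, -613: nil.
Calling reckoner.raiseby passing -78, and see -78.
Calling reckoner.amplify passing ANS, which returns 6084.
Then reckoner.negate, yielding -6084.
Calling cubby.purge passing wusnir, and observe mog.
Now I run reckoner.raiseby passing -34/3, → -18286/3.
I run datewheel.mhop passing -33, giving 1866-01-10.
Now I run reckoner.raiseby passing -76, and see -18514/3.
I try reckoner.peek, which returns -18514/3.
Then reckoner.amplify passing -25/8: 231425/12.


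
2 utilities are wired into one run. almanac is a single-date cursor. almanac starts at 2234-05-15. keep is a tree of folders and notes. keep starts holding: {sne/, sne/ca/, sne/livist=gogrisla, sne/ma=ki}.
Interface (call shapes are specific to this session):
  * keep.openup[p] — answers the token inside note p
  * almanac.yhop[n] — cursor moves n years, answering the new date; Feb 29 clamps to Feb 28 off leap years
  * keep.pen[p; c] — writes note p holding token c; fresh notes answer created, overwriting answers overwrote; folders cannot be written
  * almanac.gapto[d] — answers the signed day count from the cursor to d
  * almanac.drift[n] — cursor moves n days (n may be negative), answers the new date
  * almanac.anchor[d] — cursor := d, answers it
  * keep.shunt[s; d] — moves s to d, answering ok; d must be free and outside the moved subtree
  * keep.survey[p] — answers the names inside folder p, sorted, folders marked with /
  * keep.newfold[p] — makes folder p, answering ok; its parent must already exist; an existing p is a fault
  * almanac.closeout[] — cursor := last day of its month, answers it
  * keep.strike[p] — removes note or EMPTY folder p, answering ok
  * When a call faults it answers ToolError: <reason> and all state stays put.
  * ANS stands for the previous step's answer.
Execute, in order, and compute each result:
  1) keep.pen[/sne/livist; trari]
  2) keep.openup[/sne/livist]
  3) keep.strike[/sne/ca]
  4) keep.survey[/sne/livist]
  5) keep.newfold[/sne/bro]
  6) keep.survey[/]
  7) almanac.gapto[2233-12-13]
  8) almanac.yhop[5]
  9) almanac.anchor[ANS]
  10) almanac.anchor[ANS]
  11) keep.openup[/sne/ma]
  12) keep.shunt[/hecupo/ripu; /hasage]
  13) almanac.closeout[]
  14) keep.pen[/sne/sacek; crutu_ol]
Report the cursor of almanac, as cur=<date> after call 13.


% keep.pen p→/sne/livist c→trari
[out] overwrote
% keep.openup p→/sne/livist
[out] trari
% keep.strike p→/sne/ca
[out] ok
% keep.survey p→/sne/livist
[out] ToolError: not a directory
% keep.newfold p→/sne/bro
[out] ok
% keep.survey p→/
[out] [sne/]
% almanac.gapto d→2233-12-13
[out] -153
% almanac.yhop n→5
[out] 2239-05-15
% almanac.anchor d→ANS
[out] 2239-05-15
% almanac.anchor d→ANS
[out] 2239-05-15
% keep.openup p→/sne/ma
[out] ki
% keep.shunt s→/hecupo/ripu d→/hasage
[out] ToolError: not found
% almanac.closeout
[out] 2239-05-31
% keep.pen p→/sne/sacek c→crutu_ol
[out] created

Answer: cur=2239-05-31


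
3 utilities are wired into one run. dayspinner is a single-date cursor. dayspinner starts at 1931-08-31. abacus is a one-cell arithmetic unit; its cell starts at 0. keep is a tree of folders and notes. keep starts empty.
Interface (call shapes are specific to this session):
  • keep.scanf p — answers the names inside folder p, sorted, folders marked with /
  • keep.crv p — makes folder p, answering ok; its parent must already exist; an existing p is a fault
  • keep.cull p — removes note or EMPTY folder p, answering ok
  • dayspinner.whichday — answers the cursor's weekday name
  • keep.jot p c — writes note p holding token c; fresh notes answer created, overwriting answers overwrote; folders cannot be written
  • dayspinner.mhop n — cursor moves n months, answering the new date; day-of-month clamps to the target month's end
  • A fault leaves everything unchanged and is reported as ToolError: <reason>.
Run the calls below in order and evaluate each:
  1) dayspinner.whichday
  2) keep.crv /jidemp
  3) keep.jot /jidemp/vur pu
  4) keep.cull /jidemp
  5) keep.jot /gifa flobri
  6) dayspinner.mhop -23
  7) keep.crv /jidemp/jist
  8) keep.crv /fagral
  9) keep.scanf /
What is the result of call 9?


Step: dayspinner.whichday[]
Result: Monday
Step: keep.crv[p='/jidemp']
Result: ok
Step: keep.jot[p='/jidemp/vur'; c='pu']
Result: created
Step: keep.cull[p='/jidemp']
Result: ToolError: not empty
Step: keep.jot[p='/gifa'; c='flobri']
Result: created
Step: dayspinner.mhop[n='-23']
Result: 1929-09-30
Step: keep.crv[p='/jidemp/jist']
Result: ok
Step: keep.crv[p='/fagral']
Result: ok
Step: keep.scanf[p='/']
Result: [fagral/, gifa, jidemp/]

Answer: [fagral/, gifa, jidemp/]


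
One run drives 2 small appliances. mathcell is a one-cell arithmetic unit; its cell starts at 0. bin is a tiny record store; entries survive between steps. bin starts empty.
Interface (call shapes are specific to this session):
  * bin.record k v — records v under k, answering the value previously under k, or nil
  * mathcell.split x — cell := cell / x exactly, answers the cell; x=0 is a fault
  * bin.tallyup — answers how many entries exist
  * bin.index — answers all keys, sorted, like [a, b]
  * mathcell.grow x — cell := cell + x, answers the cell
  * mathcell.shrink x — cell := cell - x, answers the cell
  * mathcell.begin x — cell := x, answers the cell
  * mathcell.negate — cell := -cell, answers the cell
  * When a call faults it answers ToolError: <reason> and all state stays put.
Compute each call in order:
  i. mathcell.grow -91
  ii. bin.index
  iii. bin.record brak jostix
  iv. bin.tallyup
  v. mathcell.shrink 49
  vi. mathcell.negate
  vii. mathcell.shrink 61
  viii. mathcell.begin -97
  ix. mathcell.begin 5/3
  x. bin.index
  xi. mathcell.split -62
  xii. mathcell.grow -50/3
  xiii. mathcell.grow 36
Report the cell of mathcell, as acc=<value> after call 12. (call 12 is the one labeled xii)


Answer: acc=-1035/62

Derivation:
CALL grow[-91]
RET  -91
CALL index[]
RET  []
CALL record[brak; jostix]
RET  nil
CALL tallyup[]
RET  1
CALL shrink[49]
RET  -140
CALL negate[]
RET  140
CALL shrink[61]
RET  79
CALL begin[-97]
RET  -97
CALL begin[5/3]
RET  5/3
CALL index[]
RET  [brak]
CALL split[-62]
RET  -5/186
CALL grow[-50/3]
RET  -1035/62
CALL grow[36]
RET  1197/62


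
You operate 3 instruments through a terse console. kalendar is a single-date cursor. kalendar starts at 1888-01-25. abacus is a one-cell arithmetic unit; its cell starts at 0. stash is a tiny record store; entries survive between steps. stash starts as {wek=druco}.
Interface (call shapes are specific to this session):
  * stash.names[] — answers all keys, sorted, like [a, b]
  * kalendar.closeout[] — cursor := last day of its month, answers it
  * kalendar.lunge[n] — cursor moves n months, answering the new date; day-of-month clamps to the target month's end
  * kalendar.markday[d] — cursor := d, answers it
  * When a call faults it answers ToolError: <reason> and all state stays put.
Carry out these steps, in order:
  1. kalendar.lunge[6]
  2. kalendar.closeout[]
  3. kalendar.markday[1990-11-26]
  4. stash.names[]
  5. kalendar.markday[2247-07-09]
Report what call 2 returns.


Answer: 1888-07-31

Derivation:
> kalendar.lunge n→6
:: 1888-07-25
> kalendar.closeout
:: 1888-07-31
> kalendar.markday d→1990-11-26
:: 1990-11-26
> stash.names
:: [wek]
> kalendar.markday d→2247-07-09
:: 2247-07-09


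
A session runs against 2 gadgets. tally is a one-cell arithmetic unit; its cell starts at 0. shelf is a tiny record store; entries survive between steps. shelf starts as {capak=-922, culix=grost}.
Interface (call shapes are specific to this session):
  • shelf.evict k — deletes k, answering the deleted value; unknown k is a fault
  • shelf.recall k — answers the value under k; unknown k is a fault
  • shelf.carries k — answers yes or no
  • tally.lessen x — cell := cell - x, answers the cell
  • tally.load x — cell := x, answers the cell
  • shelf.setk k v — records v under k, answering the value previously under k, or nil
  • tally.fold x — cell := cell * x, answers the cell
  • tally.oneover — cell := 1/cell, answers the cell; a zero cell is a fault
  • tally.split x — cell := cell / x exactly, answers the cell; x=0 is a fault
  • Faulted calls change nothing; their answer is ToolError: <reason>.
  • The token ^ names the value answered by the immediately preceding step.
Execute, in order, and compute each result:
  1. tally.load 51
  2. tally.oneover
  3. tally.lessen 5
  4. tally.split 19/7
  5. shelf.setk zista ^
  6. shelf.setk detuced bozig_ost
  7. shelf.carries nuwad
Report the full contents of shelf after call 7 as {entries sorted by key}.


>> load(x: 51)
<< 51
>> oneover()
<< 1/51
>> lessen(x: 5)
<< -254/51
>> split(x: 19/7)
<< -1778/969
>> setk(k: zista, v: ^)
<< nil
>> setk(k: detuced, v: bozig_ost)
<< nil
>> carries(k: nuwad)
<< no

Answer: {capak=-922, culix=grost, detuced=bozig_ost, zista=-1778/969}


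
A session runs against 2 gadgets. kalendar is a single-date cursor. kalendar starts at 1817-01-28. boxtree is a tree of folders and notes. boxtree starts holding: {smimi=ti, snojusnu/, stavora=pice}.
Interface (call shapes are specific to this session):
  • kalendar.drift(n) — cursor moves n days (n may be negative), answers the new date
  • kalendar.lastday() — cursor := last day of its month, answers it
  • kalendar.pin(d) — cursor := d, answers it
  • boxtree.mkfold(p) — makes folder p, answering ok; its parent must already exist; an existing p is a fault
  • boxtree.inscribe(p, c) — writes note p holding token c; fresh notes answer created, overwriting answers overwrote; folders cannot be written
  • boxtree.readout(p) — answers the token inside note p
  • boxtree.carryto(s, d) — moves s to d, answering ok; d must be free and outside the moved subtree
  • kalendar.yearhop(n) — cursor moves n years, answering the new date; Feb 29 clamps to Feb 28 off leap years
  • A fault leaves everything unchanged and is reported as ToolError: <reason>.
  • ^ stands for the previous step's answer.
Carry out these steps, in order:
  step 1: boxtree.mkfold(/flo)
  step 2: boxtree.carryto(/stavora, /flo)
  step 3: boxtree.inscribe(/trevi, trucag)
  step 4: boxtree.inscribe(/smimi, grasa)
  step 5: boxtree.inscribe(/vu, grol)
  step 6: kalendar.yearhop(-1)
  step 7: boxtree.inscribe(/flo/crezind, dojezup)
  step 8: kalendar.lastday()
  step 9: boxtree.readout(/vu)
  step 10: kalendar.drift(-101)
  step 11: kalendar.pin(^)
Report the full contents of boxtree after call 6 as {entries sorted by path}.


Act: boxtree.mkfold[/flo]
Obs: ok
Act: boxtree.carryto[/stavora; /flo]
Obs: ToolError: exists
Act: boxtree.inscribe[/trevi; trucag]
Obs: created
Act: boxtree.inscribe[/smimi; grasa]
Obs: overwrote
Act: boxtree.inscribe[/vu; grol]
Obs: created
Act: kalendar.yearhop[-1]
Obs: 1816-01-28
Act: boxtree.inscribe[/flo/crezind; dojezup]
Obs: created
Act: kalendar.lastday[]
Obs: 1816-01-31
Act: boxtree.readout[/vu]
Obs: grol
Act: kalendar.drift[-101]
Obs: 1815-10-22
Act: kalendar.pin[^]
Obs: 1815-10-22

Answer: {flo/, smimi=grasa, snojusnu/, stavora=pice, trevi=trucag, vu=grol}


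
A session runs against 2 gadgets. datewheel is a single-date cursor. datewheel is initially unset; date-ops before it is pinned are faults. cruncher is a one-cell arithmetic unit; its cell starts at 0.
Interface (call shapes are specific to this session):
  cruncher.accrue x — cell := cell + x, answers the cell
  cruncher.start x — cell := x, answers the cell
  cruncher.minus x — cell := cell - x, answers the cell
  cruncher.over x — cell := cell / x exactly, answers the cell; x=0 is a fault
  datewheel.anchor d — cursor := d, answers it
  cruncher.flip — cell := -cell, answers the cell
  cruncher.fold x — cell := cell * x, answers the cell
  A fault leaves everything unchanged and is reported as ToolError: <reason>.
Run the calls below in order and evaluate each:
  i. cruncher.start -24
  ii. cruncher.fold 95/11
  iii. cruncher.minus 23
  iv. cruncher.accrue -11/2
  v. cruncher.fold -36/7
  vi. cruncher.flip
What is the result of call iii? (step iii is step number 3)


Answer: -2533/11

Derivation:
>>> cruncher.start x='-24'
:: -24
>>> cruncher.fold x='95/11'
:: -2280/11
>>> cruncher.minus x='23'
:: -2533/11
>>> cruncher.accrue x='-11/2'
:: -5187/22
>>> cruncher.fold x='-36/7'
:: 13338/11
>>> cruncher.flip
:: -13338/11


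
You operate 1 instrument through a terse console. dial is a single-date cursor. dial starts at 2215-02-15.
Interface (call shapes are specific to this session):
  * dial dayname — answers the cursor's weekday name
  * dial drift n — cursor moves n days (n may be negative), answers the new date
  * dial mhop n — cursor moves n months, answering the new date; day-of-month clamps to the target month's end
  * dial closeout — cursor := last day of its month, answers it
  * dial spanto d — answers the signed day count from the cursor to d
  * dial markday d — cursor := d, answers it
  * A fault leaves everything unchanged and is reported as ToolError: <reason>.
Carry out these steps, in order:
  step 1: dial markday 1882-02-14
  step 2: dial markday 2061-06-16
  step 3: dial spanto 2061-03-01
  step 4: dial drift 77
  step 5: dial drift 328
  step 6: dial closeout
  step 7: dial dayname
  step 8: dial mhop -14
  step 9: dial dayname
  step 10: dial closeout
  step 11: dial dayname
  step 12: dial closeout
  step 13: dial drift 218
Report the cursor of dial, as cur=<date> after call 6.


Answer: cur=2062-07-31

Derivation:
>> dial markday(d='1882-02-14')
<< 1882-02-14
>> dial markday(d='2061-06-16')
<< 2061-06-16
>> dial spanto(d='2061-03-01')
<< -107
>> dial drift(n='77')
<< 2061-09-01
>> dial drift(n='328')
<< 2062-07-26
>> dial closeout()
<< 2062-07-31
>> dial dayname()
<< Monday
>> dial mhop(n='-14')
<< 2061-05-31
>> dial dayname()
<< Tuesday
>> dial closeout()
<< 2061-05-31
>> dial dayname()
<< Tuesday
>> dial closeout()
<< 2061-05-31
>> dial drift(n='218')
<< 2062-01-04


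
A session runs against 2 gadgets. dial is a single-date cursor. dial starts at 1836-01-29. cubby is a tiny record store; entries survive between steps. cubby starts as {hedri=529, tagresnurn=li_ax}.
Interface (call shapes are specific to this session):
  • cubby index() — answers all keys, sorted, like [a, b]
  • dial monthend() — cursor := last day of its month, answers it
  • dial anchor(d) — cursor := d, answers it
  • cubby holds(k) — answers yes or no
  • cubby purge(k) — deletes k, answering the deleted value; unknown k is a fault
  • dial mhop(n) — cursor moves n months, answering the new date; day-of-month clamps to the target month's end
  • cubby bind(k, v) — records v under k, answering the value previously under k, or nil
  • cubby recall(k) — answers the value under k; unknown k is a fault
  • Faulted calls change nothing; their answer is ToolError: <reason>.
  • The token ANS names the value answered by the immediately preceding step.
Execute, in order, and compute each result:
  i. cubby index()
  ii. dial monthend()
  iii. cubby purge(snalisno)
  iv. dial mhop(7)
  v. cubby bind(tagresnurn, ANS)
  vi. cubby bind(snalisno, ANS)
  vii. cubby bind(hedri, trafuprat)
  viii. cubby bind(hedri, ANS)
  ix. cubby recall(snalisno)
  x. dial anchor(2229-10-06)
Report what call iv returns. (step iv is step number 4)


I run cubby index: [hedri, tagresnurn].
I invoke dial monthend(): 1836-01-31.
Invoking cubby purge on k→snalisno, — result: ToolError: no such key snalisno.
I run dial mhop on n→7, giving 1836-08-31.
I call cubby bind on k→tagresnurn, v→ANS, and observe li_ax.
I call cubby bind on k→snalisno, v→ANS, — result: nil.
I use cubby bind on k→hedri, v→trafuprat, and see 529.
Calling cubby bind on k→hedri, v→ANS, → trafuprat.
I use cubby recall on k→snalisno, and get li_ax.
Now I run dial anchor on d→2229-10-06, yielding 2229-10-06.

Answer: 1836-08-31


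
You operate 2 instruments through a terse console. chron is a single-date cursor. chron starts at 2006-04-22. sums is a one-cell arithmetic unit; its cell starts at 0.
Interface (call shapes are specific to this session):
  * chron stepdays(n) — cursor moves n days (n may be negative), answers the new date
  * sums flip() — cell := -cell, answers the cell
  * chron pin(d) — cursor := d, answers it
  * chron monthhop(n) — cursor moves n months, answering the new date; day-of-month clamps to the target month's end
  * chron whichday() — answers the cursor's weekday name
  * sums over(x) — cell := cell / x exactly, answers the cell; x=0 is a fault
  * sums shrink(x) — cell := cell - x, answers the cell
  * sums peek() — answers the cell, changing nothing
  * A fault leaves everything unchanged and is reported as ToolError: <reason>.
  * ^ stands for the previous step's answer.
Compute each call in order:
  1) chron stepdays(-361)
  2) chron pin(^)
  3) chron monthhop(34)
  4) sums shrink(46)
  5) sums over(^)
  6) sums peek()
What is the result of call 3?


==> chron stepdays(-361)
<== 2005-04-26
==> chron pin(^)
<== 2005-04-26
==> chron monthhop(34)
<== 2008-02-26
==> sums shrink(46)
<== -46
==> sums over(^)
<== 1
==> sums peek()
<== 1

Answer: 2008-02-26


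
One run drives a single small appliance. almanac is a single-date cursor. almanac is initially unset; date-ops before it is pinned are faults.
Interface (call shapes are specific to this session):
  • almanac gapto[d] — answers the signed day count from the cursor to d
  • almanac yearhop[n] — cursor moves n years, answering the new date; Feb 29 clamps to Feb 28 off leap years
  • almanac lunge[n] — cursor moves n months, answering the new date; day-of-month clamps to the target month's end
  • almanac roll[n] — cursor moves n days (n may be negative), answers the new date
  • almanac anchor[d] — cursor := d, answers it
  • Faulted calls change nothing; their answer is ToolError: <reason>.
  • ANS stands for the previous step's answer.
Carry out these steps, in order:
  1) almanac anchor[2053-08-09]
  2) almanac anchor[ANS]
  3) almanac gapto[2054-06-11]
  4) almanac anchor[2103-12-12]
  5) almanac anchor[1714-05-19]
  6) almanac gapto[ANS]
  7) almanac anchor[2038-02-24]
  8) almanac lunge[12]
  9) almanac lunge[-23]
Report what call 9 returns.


Answer: 2037-03-24

Derivation:
% almanac anchor d→2053-08-09
= 2053-08-09
% almanac anchor d→ANS
= 2053-08-09
% almanac gapto d→2054-06-11
= 306
% almanac anchor d→2103-12-12
= 2103-12-12
% almanac anchor d→1714-05-19
= 1714-05-19
% almanac gapto d→ANS
= 0
% almanac anchor d→2038-02-24
= 2038-02-24
% almanac lunge n→12
= 2039-02-24
% almanac lunge n→-23
= 2037-03-24


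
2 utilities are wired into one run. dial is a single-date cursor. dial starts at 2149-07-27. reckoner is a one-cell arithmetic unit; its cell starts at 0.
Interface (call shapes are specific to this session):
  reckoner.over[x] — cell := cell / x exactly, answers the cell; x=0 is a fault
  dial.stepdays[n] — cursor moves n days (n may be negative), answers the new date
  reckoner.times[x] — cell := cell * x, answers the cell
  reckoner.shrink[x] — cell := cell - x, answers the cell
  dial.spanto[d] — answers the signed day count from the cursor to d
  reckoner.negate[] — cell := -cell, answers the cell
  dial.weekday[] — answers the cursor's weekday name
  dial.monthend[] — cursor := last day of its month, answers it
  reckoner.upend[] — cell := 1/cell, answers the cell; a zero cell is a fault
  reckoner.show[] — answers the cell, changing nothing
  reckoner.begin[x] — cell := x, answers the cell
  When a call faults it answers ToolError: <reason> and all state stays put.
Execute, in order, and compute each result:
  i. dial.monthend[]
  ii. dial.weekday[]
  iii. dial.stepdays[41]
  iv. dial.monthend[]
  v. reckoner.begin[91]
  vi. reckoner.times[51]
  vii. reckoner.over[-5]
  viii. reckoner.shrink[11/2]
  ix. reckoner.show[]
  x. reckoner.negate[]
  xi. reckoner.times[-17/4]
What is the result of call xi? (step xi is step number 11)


> dial.monthend
:: 2149-07-31
> dial.weekday
:: Thursday
> dial.stepdays 41
:: 2149-09-10
> dial.monthend
:: 2149-09-30
> reckoner.begin 91
:: 91
> reckoner.times 51
:: 4641
> reckoner.over -5
:: -4641/5
> reckoner.shrink 11/2
:: -9337/10
> reckoner.show
:: -9337/10
> reckoner.negate
:: 9337/10
> reckoner.times -17/4
:: -158729/40

Answer: -158729/40
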